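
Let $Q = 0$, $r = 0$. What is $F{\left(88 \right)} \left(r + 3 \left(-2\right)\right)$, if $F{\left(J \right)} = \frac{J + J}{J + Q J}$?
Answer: $-12$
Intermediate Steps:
$F{\left(J \right)} = 2$ ($F{\left(J \right)} = \frac{J + J}{J + 0 J} = \frac{2 J}{J + 0} = \frac{2 J}{J} = 2$)
$F{\left(88 \right)} \left(r + 3 \left(-2\right)\right) = 2 \left(0 + 3 \left(-2\right)\right) = 2 \left(0 - 6\right) = 2 \left(-6\right) = -12$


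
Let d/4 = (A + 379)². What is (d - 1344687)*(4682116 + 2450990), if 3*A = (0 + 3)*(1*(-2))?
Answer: -5536510017126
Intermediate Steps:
A = -2 (A = ((0 + 3)*(1*(-2)))/3 = (3*(-2))/3 = (⅓)*(-6) = -2)
d = 568516 (d = 4*(-2 + 379)² = 4*377² = 4*142129 = 568516)
(d - 1344687)*(4682116 + 2450990) = (568516 - 1344687)*(4682116 + 2450990) = -776171*7133106 = -5536510017126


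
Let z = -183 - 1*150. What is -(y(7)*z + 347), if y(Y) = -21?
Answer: -7340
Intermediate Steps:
z = -333 (z = -183 - 150 = -333)
-(y(7)*z + 347) = -(-21*(-333) + 347) = -(6993 + 347) = -1*7340 = -7340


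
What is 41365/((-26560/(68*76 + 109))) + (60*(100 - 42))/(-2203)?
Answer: -96194021823/11702336 ≈ -8220.1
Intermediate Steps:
41365/((-26560/(68*76 + 109))) + (60*(100 - 42))/(-2203) = 41365/((-26560/(5168 + 109))) + (60*58)*(-1/2203) = 41365/((-26560/5277)) + 3480*(-1/2203) = 41365/((-26560*1/5277)) - 3480/2203 = 41365/(-26560/5277) - 3480/2203 = 41365*(-5277/26560) - 3480/2203 = -43656621/5312 - 3480/2203 = -96194021823/11702336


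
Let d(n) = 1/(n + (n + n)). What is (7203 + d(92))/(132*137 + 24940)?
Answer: 1988029/11874624 ≈ 0.16742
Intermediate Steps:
d(n) = 1/(3*n) (d(n) = 1/(n + 2*n) = 1/(3*n))
(7203 + d(92))/(132*137 + 24940) = (7203 + (1/3)/92)/(132*137 + 24940) = (7203 + (1/3)*(1/92))/(18084 + 24940) = (7203 + 1/276)/43024 = (1988029/276)*(1/43024) = 1988029/11874624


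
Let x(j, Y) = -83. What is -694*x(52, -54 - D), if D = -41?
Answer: 57602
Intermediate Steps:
-694*x(52, -54 - D) = -694*(-83) = 57602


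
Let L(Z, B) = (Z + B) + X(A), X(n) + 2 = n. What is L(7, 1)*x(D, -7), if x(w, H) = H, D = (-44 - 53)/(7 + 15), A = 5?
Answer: -77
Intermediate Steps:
X(n) = -2 + n
D = -97/22 ≈ -4.4091
L(Z, B) = 3 + B + Z (L(Z, B) = (Z + B) + (-2 + 5) = (B + Z) + 3 = 3 + B + Z)
L(7, 1)*x(D, -7) = (3 + 1 + 7)*(-7) = 11*(-7) = -77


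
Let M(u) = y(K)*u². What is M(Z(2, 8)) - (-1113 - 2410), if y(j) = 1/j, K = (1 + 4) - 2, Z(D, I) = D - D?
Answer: 3523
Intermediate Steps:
Z(D, I) = 0
K = 3 (K = 5 - 2 = 3)
M(u) = u²/3
M(Z(2, 8)) - (-1113 - 2410) = (⅓)*0² - (-1113 - 2410) = (⅓)*0 - 1*(-3523) = 0 + 3523 = 3523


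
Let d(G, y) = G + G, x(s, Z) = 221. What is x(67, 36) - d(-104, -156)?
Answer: 429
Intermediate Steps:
d(G, y) = 2*G
x(67, 36) - d(-104, -156) = 221 - 2*(-104) = 221 - 1*(-208) = 221 + 208 = 429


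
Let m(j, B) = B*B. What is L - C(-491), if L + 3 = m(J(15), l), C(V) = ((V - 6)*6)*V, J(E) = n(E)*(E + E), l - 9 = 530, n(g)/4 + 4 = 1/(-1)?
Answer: -1173644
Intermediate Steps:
n(g) = -20 (n(g) = -16 + 4/(-1) = -16 + 4*(-1) = -16 - 4 = -20)
l = 539 (l = 9 + 530 = 539)
J(E) = -40*E (J(E) = -20*(E + E) = -40*E)
C(V) = V*(-36 + 6*V) (C(V) = ((-6 + V)*6)*V = (-36 + 6*V)*V = V*(-36 + 6*V))
m(j, B) = B**2
L = 290518 (L = -3 + 539**2 = -3 + 290521 = 290518)
L - C(-491) = 290518 - 6*(-491)*(-6 - 491) = 290518 - 6*(-491)*(-497) = 290518 - 1*1464162 = 290518 - 1464162 = -1173644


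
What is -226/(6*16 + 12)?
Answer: -113/54 ≈ -2.0926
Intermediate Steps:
-226/(6*16 + 12) = -226/(96 + 12) = -226/108 = -226*1/108 = -113/54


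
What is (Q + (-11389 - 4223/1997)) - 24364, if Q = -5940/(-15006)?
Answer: -178576835934/4994497 ≈ -35755.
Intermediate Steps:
Q = 990/2501 (Q = -5940*(-1/15006) = 990/2501 ≈ 0.39584)
(Q + (-11389 - 4223/1997)) - 24364 = (990/2501 + (-11389 - 4223/1997)) - 24364 = (990/2501 - 22748056/1997) - 24364 = -56890911026/4994497 - 24364 = -178576835934/4994497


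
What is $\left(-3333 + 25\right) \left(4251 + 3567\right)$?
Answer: $-25861944$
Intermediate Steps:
$\left(-3333 + 25\right) \left(4251 + 3567\right) = \left(-3308\right) 7818 = -25861944$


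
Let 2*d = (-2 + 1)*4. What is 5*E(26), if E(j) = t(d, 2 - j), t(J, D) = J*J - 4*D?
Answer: 500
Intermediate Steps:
d = -2 (d = ((-2 + 1)*4)/2 = (-1*4)/2 = (½)*(-4) = -2)
t(J, D) = J² - 4*D
E(j) = -4 + 4*j (E(j) = (-2)² - 4*(2 - j) = 4 + (-8 + 4*j) = -4 + 4*j)
5*E(26) = 5*(-4 + 4*26) = 5*(-4 + 104) = 5*100 = 500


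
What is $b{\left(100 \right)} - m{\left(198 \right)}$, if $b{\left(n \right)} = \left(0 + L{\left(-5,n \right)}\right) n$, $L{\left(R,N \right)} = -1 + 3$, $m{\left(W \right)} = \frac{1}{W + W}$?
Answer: $\frac{79199}{396} \approx 200.0$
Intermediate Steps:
$m{\left(W \right)} = \frac{1}{2 W}$
$L{\left(R,N \right)} = 2$
$b{\left(n \right)} = 2 n$ ($b{\left(n \right)} = \left(0 + 2\right) n = 2 n$)
$b{\left(100 \right)} - m{\left(198 \right)} = 2 \cdot 100 - \frac{1}{2 \cdot 198} = 200 - \frac{1}{2} \cdot \frac{1}{198} = 200 - \frac{1}{396} = \frac{79199}{396}$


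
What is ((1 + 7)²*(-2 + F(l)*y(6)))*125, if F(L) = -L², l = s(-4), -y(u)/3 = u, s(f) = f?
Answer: 2288000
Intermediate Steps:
y(u) = -3*u
l = -4
((1 + 7)²*(-2 + F(l)*y(6)))*125 = ((1 + 7)²*(-2 + (-1*(-4)²)*(-3*6)))*125 = (8²*(-2 - 1*16*(-18)))*125 = (64*(-2 - 16*(-18)))*125 = (64*(-2 + 288))*125 = (64*286)*125 = 18304*125 = 2288000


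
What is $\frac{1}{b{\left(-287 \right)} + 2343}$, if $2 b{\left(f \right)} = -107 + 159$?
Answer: $\frac{1}{2369} \approx 0.00042212$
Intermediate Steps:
$b{\left(f \right)} = 26$ ($b{\left(f \right)} = \frac{-107 + 159}{2} = \frac{1}{2} \cdot 52 = 26$)
$\frac{1}{b{\left(-287 \right)} + 2343} = \frac{1}{26 + 2343} = \frac{1}{2369}$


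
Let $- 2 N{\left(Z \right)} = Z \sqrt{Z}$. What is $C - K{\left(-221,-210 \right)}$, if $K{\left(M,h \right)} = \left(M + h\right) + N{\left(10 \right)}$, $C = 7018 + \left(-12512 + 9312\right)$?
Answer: $4249 + 5 \sqrt{10} \approx 4264.8$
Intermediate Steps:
$C = 3818$ ($C = 7018 - 3200 = 3818$)
$N{\left(Z \right)} = - \frac{Z^{\frac{3}{2}}}{2}$ ($N{\left(Z \right)} = - \frac{Z \sqrt{Z}}{2} = - \frac{Z^{\frac{3}{2}}}{2}$)
$K{\left(M,h \right)} = M + h - 5 \sqrt{10}$ ($K{\left(M,h \right)} = \left(M + h\right) - \frac{10^{\frac{3}{2}}}{2} = \left(M + h\right) - \frac{10 \sqrt{10}}{2} = \left(M + h\right) - 5 \sqrt{10} = M + h - 5 \sqrt{10}$)
$C - K{\left(-221,-210 \right)} = 3818 - \left(-221 - 210 - 5 \sqrt{10}\right) = 3818 - \left(-431 - 5 \sqrt{10}\right) = 3818 + \left(431 + 5 \sqrt{10}\right) = 4249 + 5 \sqrt{10}$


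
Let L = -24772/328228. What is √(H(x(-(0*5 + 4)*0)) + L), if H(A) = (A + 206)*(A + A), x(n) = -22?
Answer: I*√54513719890905/82057 ≈ 89.978*I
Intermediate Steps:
L = -6193/82057 (L = -24772*1/328228 = -6193/82057 ≈ -0.075472)
H(A) = 2*A*(206 + A) (H(A) = (206 + A)*(2*A) = 2*A*(206 + A))
√(H(x(-(0*5 + 4)*0)) + L) = √(2*(-22)*(206 - 22) - 6193/82057) = √(2*(-22)*184 - 6193/82057) = √(-8096 - 6193/82057) = √(-664339665/82057) = I*√54513719890905/82057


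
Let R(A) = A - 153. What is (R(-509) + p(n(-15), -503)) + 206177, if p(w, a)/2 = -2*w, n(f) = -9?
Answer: 205551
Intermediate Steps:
p(w, a) = -4*w (p(w, a) = 2*(-2*w) = -4*w)
R(A) = -153 + A
(R(-509) + p(n(-15), -503)) + 206177 = ((-153 - 509) - 4*(-9)) + 206177 = (-662 + 36) + 206177 = -626 + 206177 = 205551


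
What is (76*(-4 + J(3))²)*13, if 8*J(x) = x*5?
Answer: 71383/16 ≈ 4461.4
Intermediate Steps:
J(x) = 5*x/8 (J(x) = (x*5)/8 = (5*x)/8 = 5*x/8)
(76*(-4 + J(3))²)*13 = (76*(-4 + (5/8)*3)²)*13 = (76*(-4 + 15/8)²)*13 = (76*(-17/8)²)*13 = (76*(289/64))*13 = (5491/16)*13 = 71383/16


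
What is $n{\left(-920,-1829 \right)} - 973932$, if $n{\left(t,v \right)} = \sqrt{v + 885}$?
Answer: $-973932 + 4 i \sqrt{59} \approx -9.7393 \cdot 10^{5} + 30.725 i$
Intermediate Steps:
$n{\left(t,v \right)} = \sqrt{885 + v}$
$n{\left(-920,-1829 \right)} - 973932 = \sqrt{885 - 1829} - 973932 = \sqrt{-944} - 973932 = 4 i \sqrt{59} - 973932 = -973932 + 4 i \sqrt{59}$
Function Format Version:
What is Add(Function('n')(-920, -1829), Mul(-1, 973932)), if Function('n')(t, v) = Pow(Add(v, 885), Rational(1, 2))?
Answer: Add(-973932, Mul(4, I, Pow(59, Rational(1, 2)))) ≈ Add(-9.7393e+5, Mul(30.725, I))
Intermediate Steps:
Function('n')(t, v) = Pow(Add(885, v), Rational(1, 2))
Add(Function('n')(-920, -1829), Mul(-1, 973932)) = Add(Pow(Add(885, -1829), Rational(1, 2)), Mul(-1, 973932)) = Add(Pow(-944, Rational(1, 2)), -973932) = Add(Mul(4, I, Pow(59, Rational(1, 2))), -973932) = Add(-973932, Mul(4, I, Pow(59, Rational(1, 2))))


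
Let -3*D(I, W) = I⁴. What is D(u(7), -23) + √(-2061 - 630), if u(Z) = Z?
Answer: -2401/3 + 3*I*√299 ≈ -800.33 + 51.875*I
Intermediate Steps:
D(I, W) = -I⁴/3
D(u(7), -23) + √(-2061 - 630) = -⅓*7⁴ + √(-2061 - 630) = -⅓*2401 + √(-2691) = -2401/3 + 3*I*√299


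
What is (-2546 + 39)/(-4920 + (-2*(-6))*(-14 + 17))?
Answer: 2507/4884 ≈ 0.51331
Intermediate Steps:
(-2546 + 39)/(-4920 + (-2*(-6))*(-14 + 17)) = -2507/(-4920 + 12*3) = -2507/(-4920 + 36) = -2507/(-4884) = -2507*(-1/4884) = 2507/4884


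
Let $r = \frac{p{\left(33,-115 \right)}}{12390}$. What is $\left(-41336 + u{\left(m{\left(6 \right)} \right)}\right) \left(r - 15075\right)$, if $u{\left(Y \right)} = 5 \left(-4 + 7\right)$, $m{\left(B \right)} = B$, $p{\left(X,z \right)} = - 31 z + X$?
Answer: $\frac{551268336878}{885} \approx 6.229 \cdot 10^{8}$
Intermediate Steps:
$p{\left(X,z \right)} = X - 31 z$
$u{\left(Y \right)} = 15$ ($u{\left(Y \right)} = 5 \cdot 3 = 15$)
$r = \frac{257}{885}$ ($r = \frac{33 - -3565}{12390} = \left(33 + 3565\right) \frac{1}{12390} = 3598 \cdot \frac{1}{12390} = \frac{257}{885} \approx 0.2904$)
$\left(-41336 + u{\left(m{\left(6 \right)} \right)}\right) \left(r - 15075\right) = \left(-41336 + 15\right) \left(\frac{257}{885} - 15075\right) = \left(-41321\right) \left(- \frac{13341118}{885}\right) = \frac{551268336878}{885}$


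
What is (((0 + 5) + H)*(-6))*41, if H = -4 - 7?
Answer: 1476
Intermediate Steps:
H = -11
(((0 + 5) + H)*(-6))*41 = (((0 + 5) - 11)*(-6))*41 = ((5 - 11)*(-6))*41 = -6*(-6)*41 = 36*41 = 1476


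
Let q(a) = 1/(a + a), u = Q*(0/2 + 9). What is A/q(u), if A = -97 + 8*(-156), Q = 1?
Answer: -24210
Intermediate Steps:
u = 9 (u = 1*(0/2 + 9) = 1*(0*(½) + 9) = 1*(0 + 9) = 1*9 = 9)
q(a) = 1/(2*a)
A = -1345 (A = -97 - 1248 = -1345)
A/q(u) = -1345/((½)/9) = -1345/((½)*(⅑)) = -1345/1/18 = -1345*18 = -24210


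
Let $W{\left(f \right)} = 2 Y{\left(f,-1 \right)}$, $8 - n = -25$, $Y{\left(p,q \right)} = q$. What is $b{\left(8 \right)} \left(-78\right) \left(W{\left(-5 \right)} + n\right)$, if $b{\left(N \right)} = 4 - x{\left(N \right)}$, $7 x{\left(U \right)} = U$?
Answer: $- \frac{48360}{7} \approx -6908.6$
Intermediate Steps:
$x{\left(U \right)} = \frac{U}{7}$
$b{\left(N \right)} = 4 - \frac{N}{7}$
$n = 33$ ($n = 8 - -25 = 8 + 25 = 33$)
$W{\left(f \right)} = -2$ ($W{\left(f \right)} = 2 \left(-1\right) = -2$)
$b{\left(8 \right)} \left(-78\right) \left(W{\left(-5 \right)} + n\right) = \left(4 - \frac{8}{7}\right) \left(-78\right) \left(-2 + 33\right) = \left(4 - \frac{8}{7}\right) \left(-78\right) 31 = \frac{20}{7} \left(-78\right) 31 = \left(- \frac{1560}{7}\right) 31 = - \frac{48360}{7}$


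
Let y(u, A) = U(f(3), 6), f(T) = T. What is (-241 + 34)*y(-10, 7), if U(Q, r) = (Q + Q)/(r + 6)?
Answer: -207/2 ≈ -103.50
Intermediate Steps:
U(Q, r) = 2*Q/(6 + r) (U(Q, r) = (2*Q)/(6 + r) = 2*Q/(6 + r))
y(u, A) = 1/2 (y(u, A) = 2*3/(6 + 6) = 2*3/12 = 2*3*(1/12) = 1/2)
(-241 + 34)*y(-10, 7) = (-241 + 34)*(1/2) = -207*1/2 = -207/2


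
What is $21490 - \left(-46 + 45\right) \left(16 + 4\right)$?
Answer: $21510$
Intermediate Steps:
$21490 - \left(-46 + 45\right) \left(16 + 4\right) = 21490 - \left(-1\right) 20 = 21490 - -20 = 21490 + 20 = 21510$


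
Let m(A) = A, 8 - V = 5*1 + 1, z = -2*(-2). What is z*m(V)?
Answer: 8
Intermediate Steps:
z = 4
V = 2 (V = 8 - (5*1 + 1) = 8 - (5 + 1) = 8 - 1*6 = 8 - 6 = 2)
z*m(V) = 4*2 = 8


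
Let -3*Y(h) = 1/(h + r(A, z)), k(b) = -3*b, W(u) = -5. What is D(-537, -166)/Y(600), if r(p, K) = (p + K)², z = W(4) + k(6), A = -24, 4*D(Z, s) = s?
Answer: 699441/2 ≈ 3.4972e+5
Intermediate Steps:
D(Z, s) = s/4
z = -23 (z = -5 - 3*6 = -5 - 18 = -23)
r(p, K) = (K + p)²
Y(h) = -1/(3*(2209 + h)) (Y(h) = -1/(3*(h + (-23 - 24)²)) = -1/(3*(h + (-47)²)) = -1/(3*(h + 2209)) = -1/(3*(2209 + h)))
D(-537, -166)/Y(600) = ((¼)*(-166))/((-1/(6627 + 3*600))) = -83/(2*((-1/(6627 + 1800)))) = -83/(2*((-1/8427))) = -83/(2*((-1*1/8427))) = -83/(2*(-1/8427)) = -83/2*(-8427) = 699441/2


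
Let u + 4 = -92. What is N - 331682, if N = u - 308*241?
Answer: -406006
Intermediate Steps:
u = -96 (u = -4 - 92 = -96)
N = -74324 (N = -96 - 308*241 = -96 - 74228 = -74324)
N - 331682 = -74324 - 331682 = -406006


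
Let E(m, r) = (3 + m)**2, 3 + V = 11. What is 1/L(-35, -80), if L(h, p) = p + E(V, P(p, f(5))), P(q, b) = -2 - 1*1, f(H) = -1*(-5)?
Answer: 1/41 ≈ 0.024390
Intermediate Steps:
f(H) = 5
P(q, b) = -3 (P(q, b) = -2 - 1 = -3)
V = 8 (V = -3 + 11 = 8)
L(h, p) = 121 + p (L(h, p) = p + (3 + 8)**2 = p + 11**2 = p + 121 = 121 + p)
1/L(-35, -80) = 1/(121 - 80) = 1/41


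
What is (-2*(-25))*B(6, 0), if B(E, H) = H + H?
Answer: 0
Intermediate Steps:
B(E, H) = 2*H
(-2*(-25))*B(6, 0) = (-2*(-25))*(2*0) = 50*0 = 0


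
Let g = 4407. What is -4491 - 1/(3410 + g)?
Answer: -35106148/7817 ≈ -4491.0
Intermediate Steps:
-4491 - 1/(3410 + g) = -4491 - 1/(3410 + 4407) = -4491 - 1/7817 = -35106148/7817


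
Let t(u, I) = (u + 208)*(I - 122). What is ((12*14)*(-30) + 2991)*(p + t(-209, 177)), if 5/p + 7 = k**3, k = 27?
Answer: 2217376575/19676 ≈ 1.1269e+5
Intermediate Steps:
t(u, I) = (-122 + I)*(208 + u) (t(u, I) = (208 + u)*(-122 + I) = (-122 + I)*(208 + u))
p = 5/19676 (p = 5/(-7 + 27**3) = 5/(-7 + 19683) = 5/19676 ≈ 0.00025412)
((12*14)*(-30) + 2991)*(p + t(-209, 177)) = ((12*14)*(-30) + 2991)*(5/19676 + (-25376 - 122*(-209) + 208*177 + 177*(-209))) = (168*(-30) + 2991)*(5/19676 + (-25376 + 25498 + 36816 - 36993)) = (-5040 + 2991)*(5/19676 - 55) = -2049*(-1082175/19676) = 2217376575/19676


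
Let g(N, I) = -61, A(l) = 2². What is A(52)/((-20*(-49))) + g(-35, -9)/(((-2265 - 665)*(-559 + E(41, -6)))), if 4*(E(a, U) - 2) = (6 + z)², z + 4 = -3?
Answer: 646533/159865195 ≈ 0.0040442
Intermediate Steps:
z = -7 (z = -4 - 3 = -7)
E(a, U) = 9/4 (E(a, U) = 2 + (6 - 7)²/4 = 2 + (¼)*(-1)² = 2 + (¼)*1 = 2 + ¼ = 9/4)
A(l) = 4
A(52)/((-20*(-49))) + g(-35, -9)/(((-2265 - 665)*(-559 + E(41, -6)))) = 4/((-20*(-49))) - 61*1/((-2265 - 665)*(-559 + 9/4)) = 4/980 - 61/((-2930*(-2227/4))) = 4*(1/980) - 61/3262555/2 = 1/245 - 61*2/3262555 = 1/245 - 122/3262555 = 646533/159865195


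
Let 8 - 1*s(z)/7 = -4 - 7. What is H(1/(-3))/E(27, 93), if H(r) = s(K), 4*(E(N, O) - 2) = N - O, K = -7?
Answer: -266/29 ≈ -9.1724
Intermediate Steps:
E(N, O) = 2 - O/4 + N/4 (E(N, O) = 2 + (N - O)/4 = 2 + (-O/4 + N/4) = 2 - O/4 + N/4)
s(z) = 133 (s(z) = 56 - 7*(-4 - 7) = 56 - 7*(-11) = 56 + 77 = 133)
H(r) = 133
H(1/(-3))/E(27, 93) = 133/(2 - 1/4*93 + (1/4)*27) = 133/(2 - 93/4 + 27/4) = 133/(-29/2) = 133*(-2/29) = -266/29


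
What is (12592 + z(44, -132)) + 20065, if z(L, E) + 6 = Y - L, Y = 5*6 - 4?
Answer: 32633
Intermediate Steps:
Y = 26 (Y = 30 - 4 = 26)
z(L, E) = 20 - L (z(L, E) = -6 + (26 - L) = 20 - L)
(12592 + z(44, -132)) + 20065 = (12592 + (20 - 1*44)) + 20065 = (12592 + (20 - 44)) + 20065 = (12592 - 24) + 20065 = 12568 + 20065 = 32633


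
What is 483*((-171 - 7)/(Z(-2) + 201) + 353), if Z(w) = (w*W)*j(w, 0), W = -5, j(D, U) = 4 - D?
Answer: 14804755/87 ≈ 1.7017e+5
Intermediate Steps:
Z(w) = -5*w*(4 - w) (Z(w) = (w*(-5))*(4 - w) = (-5*w)*(4 - w) = -5*w*(4 - w))
483*((-171 - 7)/(Z(-2) + 201) + 353) = 483*((-171 - 7)/(5*(-2)*(-4 - 2) + 201) + 353) = 483*(-178/(5*(-2)*(-6) + 201) + 353) = 483*(-178/(60 + 201) + 353) = 483*(-178/261 + 353) = 483*(91955/261) = 14804755/87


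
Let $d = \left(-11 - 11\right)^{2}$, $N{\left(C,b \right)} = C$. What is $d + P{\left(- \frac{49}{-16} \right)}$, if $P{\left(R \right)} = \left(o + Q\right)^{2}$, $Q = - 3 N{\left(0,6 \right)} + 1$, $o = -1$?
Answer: $484$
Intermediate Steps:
$Q = 1$ ($Q = \left(-3\right) 0 + 1 = 0 + 1 = 1$)
$d = 484$ ($d = \left(-22\right)^{2} = 484$)
$P{\left(R \right)} = 0$ ($P{\left(R \right)} = \left(-1 + 1\right)^{2} = 0^{2} = 0$)
$d + P{\left(- \frac{49}{-16} \right)} = 484 + 0 = 484$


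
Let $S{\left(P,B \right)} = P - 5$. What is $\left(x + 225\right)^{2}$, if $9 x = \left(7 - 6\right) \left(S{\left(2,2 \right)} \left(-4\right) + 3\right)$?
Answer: $\frac{462400}{9} \approx 51378.0$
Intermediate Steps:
$S{\left(P,B \right)} = -5 + P$
$x = \frac{5}{3}$ ($x = \frac{\left(7 - 6\right) \left(\left(-5 + 2\right) \left(-4\right) + 3\right)}{9} = \frac{1 \left(\left(-3\right) \left(-4\right) + 3\right)}{9} = \frac{1 \left(12 + 3\right)}{9} = \frac{1 \cdot 15}{9} = \frac{1}{9} \cdot 15 = \frac{5}{3} \approx 1.6667$)
$\left(x + 225\right)^{2} = \left(\frac{5}{3} + 225\right)^{2} = \left(\frac{680}{3}\right)^{2} = \frac{462400}{9}$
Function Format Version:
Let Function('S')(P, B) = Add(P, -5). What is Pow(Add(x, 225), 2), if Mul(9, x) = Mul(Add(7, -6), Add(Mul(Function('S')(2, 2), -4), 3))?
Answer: Rational(462400, 9) ≈ 51378.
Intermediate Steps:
Function('S')(P, B) = Add(-5, P)
x = Rational(5, 3) (x = Mul(Rational(1, 9), Mul(Add(7, -6), Add(Mul(Add(-5, 2), -4), 3))) = Mul(Rational(1, 9), Mul(1, Add(Mul(-3, -4), 3))) = Mul(Rational(1, 9), Mul(1, Add(12, 3))) = Mul(Rational(1, 9), Mul(1, 15)) = Mul(Rational(1, 9), 15) = Rational(5, 3) ≈ 1.6667)
Pow(Add(x, 225), 2) = Pow(Add(Rational(5, 3), 225), 2) = Pow(Rational(680, 3), 2) = Rational(462400, 9)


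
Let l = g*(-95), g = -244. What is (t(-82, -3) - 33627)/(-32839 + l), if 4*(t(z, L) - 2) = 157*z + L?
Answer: 147377/38636 ≈ 3.8145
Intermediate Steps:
t(z, L) = 2 + L/4 + 157*z/4 (t(z, L) = 2 + (157*z + L)/4 = 2 + (L + 157*z)/4 = 2 + (L/4 + 157*z/4) = 2 + L/4 + 157*z/4)
l = 23180 (l = -244*(-95) = 23180)
(t(-82, -3) - 33627)/(-32839 + l) = ((2 + (¼)*(-3) + (157/4)*(-82)) - 33627)/(-32839 + 23180) = ((2 - ¾ - 6437/2) - 33627)/(-9659) = (-12869/4 - 33627)*(-1/9659) = -147377/4*(-1/9659) = 147377/38636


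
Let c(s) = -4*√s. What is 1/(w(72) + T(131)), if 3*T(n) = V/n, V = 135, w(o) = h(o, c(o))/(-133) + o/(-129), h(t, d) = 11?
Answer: -749189/222760 ≈ -3.3632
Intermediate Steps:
w(o) = -11/133 - o/129 (w(o) = 11/(-133) + o/(-129) = 11*(-1/133) + o*(-1/129) = -11/133 - o/129)
T(n) = 45/n (T(n) = (135/n)/3 = 45/n)
1/(w(72) + T(131)) = 1/((-11/133 - 1/129*72) + 45/131) = 1/((-11/133 - 24/43) + 45*(1/131)) = 1/(-3665/5719 + 45/131) = 1/(-222760/749189) = -749189/222760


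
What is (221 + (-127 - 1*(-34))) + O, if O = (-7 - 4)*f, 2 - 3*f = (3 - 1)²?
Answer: 406/3 ≈ 135.33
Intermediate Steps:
f = -⅔ (f = ⅔ - (3 - 1)²/3 = ⅔ - ⅓*2² = ⅔ - ⅓*4 = ⅔ - 4/3 = -⅔ ≈ -0.66667)
O = 22/3 (O = (-7 - 4)*(-⅔) = -11*(-⅔) = 22/3 ≈ 7.3333)
(221 + (-127 - 1*(-34))) + O = (221 + (-127 - 1*(-34))) + 22/3 = (221 + (-127 + 34)) + 22/3 = (221 - 93) + 22/3 = 128 + 22/3 = 406/3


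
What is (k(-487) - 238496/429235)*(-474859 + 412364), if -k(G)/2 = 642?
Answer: 6891651573764/85847 ≈ 8.0278e+7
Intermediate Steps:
k(G) = -1284 (k(G) = -2*642 = -1284)
(k(-487) - 238496/429235)*(-474859 + 412364) = (-1284 - 238496/429235)*(-474859 + 412364) = (-1284 - 238496*1/429235)*(-62495) = (-1284 - 238496/429235)*(-62495) = -551376236/429235*(-62495) = 6891651573764/85847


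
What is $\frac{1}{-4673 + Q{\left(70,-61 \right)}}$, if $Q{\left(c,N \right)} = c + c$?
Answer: $- \frac{1}{4533} \approx -0.0002206$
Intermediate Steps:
$Q{\left(c,N \right)} = 2 c$
$\frac{1}{-4673 + Q{\left(70,-61 \right)}} = \frac{1}{-4673 + 2 \cdot 70} = \frac{1}{-4673 + 140} = \frac{1}{-4533} = - \frac{1}{4533}$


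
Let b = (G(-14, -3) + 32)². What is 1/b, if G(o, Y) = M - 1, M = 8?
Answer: 1/1521 ≈ 0.00065746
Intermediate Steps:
G(o, Y) = 7 (G(o, Y) = 8 - 1 = 7)
b = 1521 (b = (7 + 32)² = 39² = 1521)
1/b = 1/1521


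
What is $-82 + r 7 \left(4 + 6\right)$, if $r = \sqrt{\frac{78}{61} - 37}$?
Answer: $-82 + \frac{70 i \sqrt{132919}}{61} \approx -82.0 + 418.37 i$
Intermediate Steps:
$r = \frac{i \sqrt{132919}}{61}$ ($r = \sqrt{78 \cdot \frac{1}{61} - 37} = \sqrt{\frac{78}{61} - 37} = \sqrt{- \frac{2179}{61}} = \frac{i \sqrt{132919}}{61} \approx 5.9767 i$)
$-82 + r 7 \left(4 + 6\right) = -82 + \frac{i \sqrt{132919}}{61} \cdot 7 \left(4 + 6\right) = -82 + \frac{i \sqrt{132919}}{61} \cdot 7 \cdot 10 = -82 + \frac{i \sqrt{132919}}{61} \cdot 70 = -82 + \frac{70 i \sqrt{132919}}{61}$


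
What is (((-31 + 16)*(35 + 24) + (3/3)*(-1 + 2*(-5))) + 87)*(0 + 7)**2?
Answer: -39641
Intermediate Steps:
(((-31 + 16)*(35 + 24) + (3/3)*(-1 + 2*(-5))) + 87)*(0 + 7)**2 = ((-15*59 + (3*(1/3))*(-1 - 10)) + 87)*7**2 = ((-885 + 1*(-11)) + 87)*49 = ((-885 - 11) + 87)*49 = (-896 + 87)*49 = -809*49 = -39641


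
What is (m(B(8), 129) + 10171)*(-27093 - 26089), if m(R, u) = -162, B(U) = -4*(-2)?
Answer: -532298638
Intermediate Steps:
B(U) = 8
(m(B(8), 129) + 10171)*(-27093 - 26089) = (-162 + 10171)*(-27093 - 26089) = 10009*(-53182) = -532298638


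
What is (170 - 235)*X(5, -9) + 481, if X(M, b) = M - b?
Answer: -429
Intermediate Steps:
(170 - 235)*X(5, -9) + 481 = (170 - 235)*(5 - 1*(-9)) + 481 = -65*(5 + 9) + 481 = -65*14 + 481 = -910 + 481 = -429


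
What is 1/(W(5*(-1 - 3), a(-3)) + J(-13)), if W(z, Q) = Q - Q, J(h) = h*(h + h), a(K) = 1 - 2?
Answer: 1/338 ≈ 0.0029586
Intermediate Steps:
a(K) = -1
J(h) = 2*h**2 (J(h) = h*(2*h) = 2*h**2)
W(z, Q) = 0
1/(W(5*(-1 - 3), a(-3)) + J(-13)) = 1/(0 + 2*(-13)**2) = 1/(0 + 2*169) = 1/(0 + 338) = 1/338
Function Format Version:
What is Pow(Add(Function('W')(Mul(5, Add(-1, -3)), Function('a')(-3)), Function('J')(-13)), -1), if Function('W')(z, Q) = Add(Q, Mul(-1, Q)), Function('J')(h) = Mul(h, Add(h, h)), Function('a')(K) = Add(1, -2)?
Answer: Rational(1, 338) ≈ 0.0029586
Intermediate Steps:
Function('a')(K) = -1
Function('J')(h) = Mul(2, Pow(h, 2)) (Function('J')(h) = Mul(h, Mul(2, h)) = Mul(2, Pow(h, 2)))
Function('W')(z, Q) = 0
Pow(Add(Function('W')(Mul(5, Add(-1, -3)), Function('a')(-3)), Function('J')(-13)), -1) = Pow(Add(0, Mul(2, Pow(-13, 2))), -1) = Pow(Add(0, Mul(2, 169)), -1) = Pow(Add(0, 338), -1) = Pow(338, -1) = Rational(1, 338)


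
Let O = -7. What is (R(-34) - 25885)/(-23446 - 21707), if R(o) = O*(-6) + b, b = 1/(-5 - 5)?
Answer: 258431/451530 ≈ 0.57234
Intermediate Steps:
b = -⅒ (b = 1/(-10) = -⅒ ≈ -0.10000)
R(o) = 419/10 (R(o) = -7*(-6) - ⅒ = 42 - ⅒ = 419/10)
(R(-34) - 25885)/(-23446 - 21707) = (419/10 - 25885)/(-23446 - 21707) = -258431/10/(-45153) = -258431/10*(-1/45153) = 258431/451530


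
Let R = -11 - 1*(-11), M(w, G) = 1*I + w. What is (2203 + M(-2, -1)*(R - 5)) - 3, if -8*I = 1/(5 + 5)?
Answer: 35361/16 ≈ 2210.1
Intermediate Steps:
I = -1/80 (I = -1/(8*(5 + 5)) = -1/8/10 = -1/8*1/10 = -1/80 ≈ -0.012500)
M(w, G) = -1/80 + w (M(w, G) = 1*(-1/80) + w = -1/80 + w)
R = 0 (R = -11 + 11 = 0)
(2203 + M(-2, -1)*(R - 5)) - 3 = (2203 + (-1/80 - 2)*(0 - 5)) - 3 = (2203 - 161/80*(-5)) - 3 = (2203 + 161/16) - 3 = 35409/16 - 3 = 35361/16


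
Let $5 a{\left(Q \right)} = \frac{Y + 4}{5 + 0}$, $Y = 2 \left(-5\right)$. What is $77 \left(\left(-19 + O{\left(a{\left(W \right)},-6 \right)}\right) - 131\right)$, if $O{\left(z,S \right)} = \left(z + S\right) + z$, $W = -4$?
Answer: $- \frac{301224}{25} \approx -12049.0$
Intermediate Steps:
$Y = -10$
$a{\left(Q \right)} = - \frac{6}{25}$ ($a{\left(Q \right)} = \frac{\left(-10 + 4\right) \frac{1}{5 + 0}}{5} = \frac{\left(-6\right) \frac{1}{5}}{5} = \frac{1}{5} \left(- \frac{6}{5}\right) = - \frac{6}{25}$)
$O{\left(z,S \right)} = S + 2 z$ ($O{\left(z,S \right)} = \left(S + z\right) + z = S + 2 z$)
$77 \left(\left(-19 + O{\left(a{\left(W \right)},-6 \right)}\right) - 131\right) = 77 \left(\left(-19 + \left(-6 + 2 \left(- \frac{6}{25}\right)\right)\right) - 131\right) = 77 \left(\left(-19 - \frac{162}{25}\right) - 131\right) = 77 \left(- \frac{637}{25} - 131\right) = 77 \left(- \frac{3912}{25}\right) = - \frac{301224}{25}$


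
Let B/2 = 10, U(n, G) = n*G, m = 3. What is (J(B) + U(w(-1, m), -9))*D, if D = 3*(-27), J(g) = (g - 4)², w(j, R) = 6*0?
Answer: -20736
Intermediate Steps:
w(j, R) = 0
U(n, G) = G*n
B = 20 (B = 2*10 = 20)
J(g) = (-4 + g)²
D = -81
(J(B) + U(w(-1, m), -9))*D = ((-4 + 20)² - 9*0)*(-81) = (16² + 0)*(-81) = (256 + 0)*(-81) = 256*(-81) = -20736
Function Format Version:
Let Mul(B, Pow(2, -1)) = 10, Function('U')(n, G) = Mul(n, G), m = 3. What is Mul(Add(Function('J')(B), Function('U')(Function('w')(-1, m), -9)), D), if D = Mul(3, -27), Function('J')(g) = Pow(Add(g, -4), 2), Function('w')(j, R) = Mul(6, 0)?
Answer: -20736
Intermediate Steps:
Function('w')(j, R) = 0
Function('U')(n, G) = Mul(G, n)
B = 20 (B = Mul(2, 10) = 20)
Function('J')(g) = Pow(Add(-4, g), 2)
D = -81
Mul(Add(Function('J')(B), Function('U')(Function('w')(-1, m), -9)), D) = Mul(Add(Pow(Add(-4, 20), 2), Mul(-9, 0)), -81) = Mul(Add(Pow(16, 2), 0), -81) = Mul(Add(256, 0), -81) = Mul(256, -81) = -20736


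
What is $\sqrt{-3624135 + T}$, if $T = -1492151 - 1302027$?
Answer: $i \sqrt{6418313} \approx 2533.4 i$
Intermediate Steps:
$T = -2794178$
$\sqrt{-3624135 + T} = \sqrt{-3624135 - 2794178} = \sqrt{-6418313} = i \sqrt{6418313}$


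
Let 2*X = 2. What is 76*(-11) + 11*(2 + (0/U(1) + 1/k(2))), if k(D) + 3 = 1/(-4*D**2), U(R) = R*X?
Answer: -40062/49 ≈ -817.59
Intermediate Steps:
X = 1 (X = (1/2)*2 = 1)
U(R) = R (U(R) = R*1 = R)
k(D) = -3 - 1/(4*D**2) (k(D) = -3 + 1/(-4*D**2) = -3 - 1/(4*D**2))
76*(-11) + 11*(2 + (0/U(1) + 1/k(2))) = 76*(-11) + 11*(2 + (0/1 + 1/(-3 - 1/4/2**2))) = -836 + 11*(2 + (0*1 + 1/(-3 - 1/4*1/4))) = -836 + 11*(2 + (0 + 1/(-3 - 1/16))) = -836 + 11*(2 + (0 + 1/(-49/16))) = -836 + 11*(2 + (0 + 1*(-16/49))) = -836 + 11*(2 + (0 - 16/49)) = -836 + 11*(2 - 16/49) = -836 + 11*(82/49) = -836 + 902/49 = -40062/49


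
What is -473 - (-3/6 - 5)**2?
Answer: -2013/4 ≈ -503.25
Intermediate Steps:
-473 - (-3/6 - 5)**2 = -473 - (-3*1/6 - 5)**2 = -473 - (-1/2 - 5)**2 = -473 - (-11/2)**2 = -473 - 1*121/4 = -473 - 121/4 = -2013/4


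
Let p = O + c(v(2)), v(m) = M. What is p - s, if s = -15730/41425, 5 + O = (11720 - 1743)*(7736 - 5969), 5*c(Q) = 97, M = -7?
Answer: 29211872353/1657 ≈ 1.7629e+7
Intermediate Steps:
v(m) = -7
c(Q) = 97/5 (c(Q) = (⅕)*97 = 97/5)
O = 17629354 (O = -5 + (11720 - 1743)*(7736 - 5969) = -5 + 9977*1767 = -5 + 17629359 = 17629354)
s = -3146/8285 (s = -15730*1/41425 = -3146/8285 ≈ -0.37972)
p = 88146867/5 (p = 17629354 + 97/5 = 88146867/5 ≈ 1.7629e+7)
p - s = 88146867/5 - 1*(-3146/8285) = 88146867/5 + 3146/8285 = 29211872353/1657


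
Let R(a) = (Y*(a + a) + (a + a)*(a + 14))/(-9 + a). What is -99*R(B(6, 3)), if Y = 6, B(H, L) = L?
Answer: 2277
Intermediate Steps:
R(a) = (12*a + 2*a*(14 + a))/(-9 + a) (R(a) = (6*(a + a) + (a + a)*(a + 14))/(-9 + a) = (6*(2*a) + (2*a)*(14 + a))/(-9 + a) = (12*a + 2*a*(14 + a))/(-9 + a))
-99*R(B(6, 3)) = -198*3*(20 + 3)/(-9 + 3) = -198*3*23/(-6) = -198*3*(-1)*23/6 = -99*(-23) = 2277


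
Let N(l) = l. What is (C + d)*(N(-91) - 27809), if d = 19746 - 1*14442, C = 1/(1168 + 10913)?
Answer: -595921912500/4027 ≈ -1.4798e+8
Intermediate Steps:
C = 1/12081 ≈ 8.2775e-5
d = 5304 (d = 19746 - 14442 = 5304)
(C + d)*(N(-91) - 27809) = (1/12081 + 5304)*(-91 - 27809) = (64077625/12081)*(-27900) = -595921912500/4027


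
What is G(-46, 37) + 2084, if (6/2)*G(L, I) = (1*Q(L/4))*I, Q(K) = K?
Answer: 11653/6 ≈ 1942.2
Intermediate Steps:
G(L, I) = I*L/12 (G(L, I) = ((1*(L/4))*I)/3 = ((L/4)*I)/3 = (I*L/4)/3 = I*L/12)
G(-46, 37) + 2084 = (1/12)*37*(-46) + 2084 = -851/6 + 2084 = 11653/6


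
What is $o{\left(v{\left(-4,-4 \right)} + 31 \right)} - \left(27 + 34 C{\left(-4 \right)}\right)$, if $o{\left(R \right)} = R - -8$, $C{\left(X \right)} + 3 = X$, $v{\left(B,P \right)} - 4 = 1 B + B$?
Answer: $246$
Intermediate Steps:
$v{\left(B,P \right)} = 4 + 2 B$ ($v{\left(B,P \right)} = 4 + \left(1 B + B\right) = 4 + \left(B + B\right) = 4 + 2 B$)
$C{\left(X \right)} = -3 + X$
$o{\left(R \right)} = 8 + R$ ($o{\left(R \right)} = R + 8 = 8 + R$)
$o{\left(v{\left(-4,-4 \right)} + 31 \right)} - \left(27 + 34 C{\left(-4 \right)}\right) = \left(8 + \left(\left(4 + 2 \left(-4\right)\right) + 31\right)\right) - \left(27 + 34 \left(-3 - 4\right)\right) = \left(8 + \left(\left(4 - 8\right) + 31\right)\right) - \left(27 + 34 \left(-7\right)\right) = \left(8 + \left(-4 + 31\right)\right) - \left(27 - 238\right) = \left(8 + 27\right) - -211 = 35 + 211 = 246$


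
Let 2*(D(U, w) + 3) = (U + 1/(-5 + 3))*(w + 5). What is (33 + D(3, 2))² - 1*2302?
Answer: -12807/16 ≈ -800.44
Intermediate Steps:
D(U, w) = -3 + (5 + w)*(-½ + U)/2 (D(U, w) = -3 + ((U + 1/(-5 + 3))*(w + 5))/2 = -3 + ((U + 1/(-2))*(5 + w))/2 = -3 + ((U - ½)*(5 + w))/2 = -3 + ((-½ + U)*(5 + w))/2 = -3 + ((5 + w)*(-½ + U))/2 = -3 + (5 + w)*(-½ + U)/2)
(33 + D(3, 2))² - 1*2302 = (33 + (-17/4 - ¼*2 + (5/2)*3 + (½)*3*2))² - 1*2302 = (33 + (-17/4 - ½ + 15/2 + 3))² - 2302 = (33 + 23/4)² - 2302 = (155/4)² - 2302 = 24025/16 - 2302 = -12807/16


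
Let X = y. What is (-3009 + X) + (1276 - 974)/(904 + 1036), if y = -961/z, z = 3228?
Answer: -4711052591/1565580 ≈ -3009.1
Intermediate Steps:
y = -961/3228 ≈ -0.29771
X = -961/3228 ≈ -0.29771
(-3009 + X) + (1276 - 974)/(904 + 1036) = (-3009 - 961/3228) + (1276 - 974)/(904 + 1036) = -9714013/3228 + 302/1940 = -9714013/3228 + 302*(1/1940) = -9714013/3228 + 151/970 = -4711052591/1565580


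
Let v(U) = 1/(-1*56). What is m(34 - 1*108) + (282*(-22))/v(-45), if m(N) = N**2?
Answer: 352900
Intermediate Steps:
v(U) = -1/56 (v(U) = 1/(-56) = -1/56)
m(34 - 1*108) + (282*(-22))/v(-45) = (34 - 1*108)**2 + (282*(-22))/(-1/56) = (34 - 108)**2 - 6204*(-56) = (-74)**2 + 347424 = 5476 + 347424 = 352900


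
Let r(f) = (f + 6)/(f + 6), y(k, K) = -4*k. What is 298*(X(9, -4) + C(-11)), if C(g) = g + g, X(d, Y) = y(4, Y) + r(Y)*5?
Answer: -9834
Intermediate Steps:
r(f) = 1 (r(f) = (6 + f)/(6 + f) = 1)
X(d, Y) = -11 (X(d, Y) = -4*4 + 1*5 = -16 + 5 = -11)
C(g) = 2*g
298*(X(9, -4) + C(-11)) = 298*(-11 + 2*(-11)) = 298*(-11 - 22) = 298*(-33) = -9834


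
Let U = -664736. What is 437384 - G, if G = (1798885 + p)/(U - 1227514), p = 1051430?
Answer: 55176181621/126150 ≈ 4.3739e+5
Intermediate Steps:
G = -190021/126150 (G = (1798885 + 1051430)/(-664736 - 1227514) = 2850315/(-1892250) = 2850315*(-1/1892250) = -190021/126150 ≈ -1.5063)
437384 - G = 437384 - 1*(-190021/126150) = 437384 + 190021/126150 = 55176181621/126150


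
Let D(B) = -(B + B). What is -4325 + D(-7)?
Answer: -4311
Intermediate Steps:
D(B) = -2*B
-4325 + D(-7) = -4325 - 2*(-7) = -4325 + 14 = -4311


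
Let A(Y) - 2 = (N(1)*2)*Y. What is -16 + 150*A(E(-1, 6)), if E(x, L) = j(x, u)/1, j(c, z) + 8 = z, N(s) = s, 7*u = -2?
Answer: -15412/7 ≈ -2201.7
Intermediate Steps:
u = -2/7 (u = (1/7)*(-2) = -2/7 ≈ -0.28571)
j(c, z) = -8 + z
E(x, L) = -58/7 (E(x, L) = (-8 - 2/7)/1 = -58/7*1 = -58/7)
A(Y) = 2 + 2*Y (A(Y) = 2 + (1*2)*Y = 2 + 2*Y)
-16 + 150*A(E(-1, 6)) = -16 + 150*(2 + 2*(-58/7)) = -16 + 150*(2 - 116/7) = -16 + 150*(-102/7) = -16 - 15300/7 = -15412/7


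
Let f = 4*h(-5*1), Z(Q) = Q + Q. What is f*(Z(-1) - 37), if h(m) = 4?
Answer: -624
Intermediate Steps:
Z(Q) = 2*Q
f = 16 (f = 4*4 = 16)
f*(Z(-1) - 37) = 16*(2*(-1) - 37) = 16*(-2 - 37) = 16*(-39) = -624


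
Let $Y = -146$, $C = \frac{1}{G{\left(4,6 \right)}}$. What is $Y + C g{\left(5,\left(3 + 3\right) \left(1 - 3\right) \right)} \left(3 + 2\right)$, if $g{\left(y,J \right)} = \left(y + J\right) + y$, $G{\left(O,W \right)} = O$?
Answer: $- \frac{297}{2} \approx -148.5$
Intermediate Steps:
$g{\left(y,J \right)} = J + 2 y$ ($g{\left(y,J \right)} = \left(J + y\right) + y = J + 2 y$)
$C = \frac{1}{4} \approx 0.25$
$Y + C g{\left(5,\left(3 + 3\right) \left(1 - 3\right) \right)} \left(3 + 2\right) = -146 + \frac{\left(\left(3 + 3\right) \left(1 - 3\right) + 2 \cdot 5\right) \left(3 + 2\right)}{4} = -146 + \frac{\left(6 \left(-2\right) + 10\right) 5}{4} = -146 + \frac{\left(-12 + 10\right) 5}{4} = -146 + \frac{\left(-2\right) 5}{4} = -146 + \frac{1}{4} \left(-10\right) = -146 - \frac{5}{2} = - \frac{297}{2}$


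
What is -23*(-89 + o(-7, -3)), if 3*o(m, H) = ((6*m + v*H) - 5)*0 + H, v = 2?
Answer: 2070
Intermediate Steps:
o(m, H) = H/3 (o(m, H) = (((6*m + 2*H) - 5)*0 + H)/3 = (((2*H + 6*m) - 5)*0 + H)/3 = ((-5 + 2*H + 6*m)*0 + H)/3 = (0 + H)/3 = H/3)
-23*(-89 + o(-7, -3)) = -23*(-89 + (1/3)*(-3)) = -23*(-89 - 1) = -23*(-90) = 2070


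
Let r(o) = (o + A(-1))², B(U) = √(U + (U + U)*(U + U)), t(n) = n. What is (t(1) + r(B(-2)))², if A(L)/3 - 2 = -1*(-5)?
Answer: 232632 + 38304*√14 ≈ 3.7595e+5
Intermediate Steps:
A(L) = 21 (A(L) = 6 + 3*(-1*(-5)) = 6 + 3*5 = 6 + 15 = 21)
B(U) = √(U + 4*U²) (B(U) = √(U + (2*U)*(2*U)) = √(U + 4*U²))
r(o) = (21 + o)² (r(o) = (o + 21)² = (21 + o)²)
(t(1) + r(B(-2)))² = (1 + (21 + √(-2*(1 + 4*(-2))))²)² = (1 + (21 + √(-2*(1 - 8)))²)² = (1 + (21 + √(-2*(-7)))²)² = (1 + (21 + √14)²)²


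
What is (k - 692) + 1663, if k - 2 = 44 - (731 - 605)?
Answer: 891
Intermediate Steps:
k = -80 (k = 2 + (44 - (731 - 605)) = 2 + (44 - 1*126) = 2 + (44 - 126) = 2 - 82 = -80)
(k - 692) + 1663 = (-80 - 692) + 1663 = -772 + 1663 = 891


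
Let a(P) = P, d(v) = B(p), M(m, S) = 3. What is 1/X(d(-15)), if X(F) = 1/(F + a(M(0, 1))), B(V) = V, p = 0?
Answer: 3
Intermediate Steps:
d(v) = 0
X(F) = 1/(3 + F) (X(F) = 1/(F + 3) = 1/(3 + F))
1/X(d(-15)) = 1/(1/(3 + 0)) = 1/(1/3) = 3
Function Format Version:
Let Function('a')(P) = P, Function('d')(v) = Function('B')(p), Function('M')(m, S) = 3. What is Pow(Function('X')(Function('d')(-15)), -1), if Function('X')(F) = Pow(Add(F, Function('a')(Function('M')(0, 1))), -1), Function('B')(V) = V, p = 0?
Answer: 3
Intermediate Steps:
Function('d')(v) = 0
Function('X')(F) = Pow(Add(3, F), -1) (Function('X')(F) = Pow(Add(F, 3), -1) = Pow(Add(3, F), -1))
Pow(Function('X')(Function('d')(-15)), -1) = Pow(Pow(Add(3, 0), -1), -1) = Pow(Pow(3, -1), -1) = Pow(Rational(1, 3), -1) = 3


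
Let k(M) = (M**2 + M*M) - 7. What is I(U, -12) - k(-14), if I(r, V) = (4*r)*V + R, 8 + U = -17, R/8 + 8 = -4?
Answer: 719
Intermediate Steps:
R = -96 (R = -64 + 8*(-4) = -64 - 32 = -96)
U = -25 (U = -8 - 17 = -25)
k(M) = -7 + 2*M**2 (k(M) = (M**2 + M**2) - 7 = 2*M**2 - 7 = -7 + 2*M**2)
I(r, V) = -96 + 4*V*r (I(r, V) = (4*r)*V - 96 = 4*V*r - 96 = -96 + 4*V*r)
I(U, -12) - k(-14) = (-96 + 4*(-12)*(-25)) - (-7 + 2*(-14)**2) = (-96 + 1200) - (-7 + 2*196) = 1104 - (-7 + 392) = 1104 - 1*385 = 1104 - 385 = 719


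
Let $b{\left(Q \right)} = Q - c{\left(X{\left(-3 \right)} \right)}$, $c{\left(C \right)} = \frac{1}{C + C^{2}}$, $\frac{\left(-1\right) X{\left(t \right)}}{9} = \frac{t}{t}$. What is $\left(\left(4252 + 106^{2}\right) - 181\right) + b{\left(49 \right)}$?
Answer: $\frac{1105631}{72} \approx 15356.0$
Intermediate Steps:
$X{\left(t \right)} = -9$ ($X{\left(t \right)} = - 9 \frac{t}{t} = \left(-9\right) 1 = -9$)
$b{\left(Q \right)} = - \frac{1}{72} + Q$ ($b{\left(Q \right)} = Q - \frac{1}{\left(-9\right) \left(1 - 9\right)} = Q - - \frac{1}{9 \left(-8\right)} = Q - \left(- \frac{1}{9}\right) \left(- \frac{1}{8}\right) = Q - \frac{1}{72} = - \frac{1}{72} + Q$)
$\left(\left(4252 + 106^{2}\right) - 181\right) + b{\left(49 \right)} = \left(\left(4252 + 106^{2}\right) - 181\right) + \left(- \frac{1}{72} + 49\right) = \left(\left(4252 + 11236\right) - 181\right) + \frac{3527}{72} = \left(15488 - 181\right) + \frac{3527}{72} = 15307 + \frac{3527}{72} = \frac{1105631}{72}$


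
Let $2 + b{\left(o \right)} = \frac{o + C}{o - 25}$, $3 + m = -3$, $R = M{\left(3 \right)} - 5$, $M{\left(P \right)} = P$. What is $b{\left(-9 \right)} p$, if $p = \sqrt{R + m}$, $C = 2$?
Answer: $- \frac{61 i \sqrt{2}}{17} \approx - 5.0745 i$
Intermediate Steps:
$R = -2$ ($R = 3 - 5 = -2$)
$m = -6$ ($m = -3 - 3 = -6$)
$p = 2 i \sqrt{2}$ ($p = \sqrt{-2 - 6} = \sqrt{-8} = 2 i \sqrt{2} \approx 2.8284 i$)
$b{\left(o \right)} = -2 + \frac{2 + o}{-25 + o}$ ($b{\left(o \right)} = -2 + \frac{o + 2}{o - 25} = -2 + \frac{2 + o}{-25 + o}$)
$b{\left(-9 \right)} p = \frac{52 - -9}{-25 - 9} \cdot 2 i \sqrt{2} = \frac{52 + 9}{-34} \cdot 2 i \sqrt{2} = \left(- \frac{1}{34}\right) 61 \cdot 2 i \sqrt{2} = - \frac{61 \cdot 2 i \sqrt{2}}{34} = - \frac{61 i \sqrt{2}}{17}$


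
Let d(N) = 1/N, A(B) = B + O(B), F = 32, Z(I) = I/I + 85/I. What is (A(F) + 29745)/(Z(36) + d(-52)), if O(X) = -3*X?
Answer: 3472677/391 ≈ 8881.5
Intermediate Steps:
Z(I) = 1 + 85/I
A(B) = -2*B (A(B) = B - 3*B = -2*B)
(A(F) + 29745)/(Z(36) + d(-52)) = (-2*32 + 29745)/((85 + 36)/36 + 1/(-52)) = (-64 + 29745)/((1/36)*121 - 1/52) = 29681/(121/36 - 1/52) = 29681/(391/117) = 29681*(117/391) = 3472677/391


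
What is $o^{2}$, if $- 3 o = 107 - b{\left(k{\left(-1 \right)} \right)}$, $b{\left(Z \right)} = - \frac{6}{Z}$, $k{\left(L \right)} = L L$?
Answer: $\frac{12769}{9} \approx 1418.8$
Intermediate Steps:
$k{\left(L \right)} = L^{2}$
$o = - \frac{113}{3}$ ($o = - \frac{107 - - \frac{6}{\left(-1\right)^{2}}}{3} = - \frac{107 - - \frac{6}{1}}{3} = - \frac{107 - \left(-6\right) 1}{3} = - \frac{107 - -6}{3} = - \frac{107 + 6}{3} = \left(- \frac{1}{3}\right) 113 = - \frac{113}{3} \approx -37.667$)
$o^{2} = \left(- \frac{113}{3}\right)^{2} = \frac{12769}{9}$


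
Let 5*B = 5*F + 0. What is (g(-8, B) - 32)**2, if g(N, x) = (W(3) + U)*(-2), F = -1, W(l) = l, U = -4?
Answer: 900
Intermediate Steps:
B = -1 (B = (5*(-1) + 0)/5 = (-5 + 0)/5 = (1/5)*(-5) = -1)
g(N, x) = 2 (g(N, x) = (3 - 4)*(-2) = -1*(-2) = 2)
(g(-8, B) - 32)**2 = (2 - 32)**2 = (-30)**2 = 900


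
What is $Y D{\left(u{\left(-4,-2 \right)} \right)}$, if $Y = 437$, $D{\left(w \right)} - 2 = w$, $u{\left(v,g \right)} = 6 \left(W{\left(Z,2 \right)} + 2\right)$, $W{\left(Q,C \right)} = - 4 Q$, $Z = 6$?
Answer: $-56810$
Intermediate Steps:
$u{\left(v,g \right)} = -132$ ($u{\left(v,g \right)} = 6 \left(\left(-4\right) 6 + 2\right) = 6 \left(-24 + 2\right) = 6 \left(-22\right) = -132$)
$D{\left(w \right)} = 2 + w$
$Y D{\left(u{\left(-4,-2 \right)} \right)} = 437 \left(2 - 132\right) = 437 \left(-130\right) = -56810$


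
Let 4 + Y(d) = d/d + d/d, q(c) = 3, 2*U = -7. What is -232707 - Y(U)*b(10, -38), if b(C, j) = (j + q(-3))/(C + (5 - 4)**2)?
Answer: -2559847/11 ≈ -2.3271e+5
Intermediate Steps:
U = -7/2 (U = (1/2)*(-7) = -7/2 ≈ -3.5000)
Y(d) = -2 (Y(d) = -4 + (d/d + d/d) = -4 + (1 + 1) = -4 + 2 = -2)
b(C, j) = (3 + j)/(1 + C) (b(C, j) = (j + 3)/(C + (5 - 4)**2) = (3 + j)/(C + 1**2) = (3 + j)/(C + 1) = (3 + j)/(1 + C))
-232707 - Y(U)*b(10, -38) = -232707 - (-2)*(3 - 38)/(1 + 10) = -232707 - (-2)*-35/11 = -232707 - (-2)*(1/11)*(-35) = -232707 - (-2)*(-35)/11 = -232707 - 1*70/11 = -232707 - 70/11 = -2559847/11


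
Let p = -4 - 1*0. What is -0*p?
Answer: 0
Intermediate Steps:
p = -4 (p = -4 + 0 = -4)
-0*p = -0*(-4) = -3292*0 = 0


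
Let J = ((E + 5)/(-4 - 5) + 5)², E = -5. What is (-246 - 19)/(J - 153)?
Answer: 265/128 ≈ 2.0703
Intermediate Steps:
J = 25 (J = ((-5 + 5)/(-4 - 5) + 5)² = (0/(-9) + 5)² = (0*(-⅑) + 5)² = (0 + 5)² = 5² = 25)
(-246 - 19)/(J - 153) = (-246 - 19)/(25 - 153) = -265/(-128) = -265*(-1/128) = 265/128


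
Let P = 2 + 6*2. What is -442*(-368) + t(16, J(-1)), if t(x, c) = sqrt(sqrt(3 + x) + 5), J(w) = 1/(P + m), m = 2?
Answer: 162656 + sqrt(5 + sqrt(19)) ≈ 1.6266e+5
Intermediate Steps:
P = 14 (P = 2 + 12 = 14)
J(w) = 1/16 (J(w) = 1/(14 + 2) = 1/16)
t(x, c) = sqrt(5 + sqrt(3 + x))
-442*(-368) + t(16, J(-1)) = -442*(-368) + sqrt(5 + sqrt(3 + 16)) = 162656 + sqrt(5 + sqrt(19))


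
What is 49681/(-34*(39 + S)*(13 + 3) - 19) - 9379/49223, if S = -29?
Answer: -2496647824/268708357 ≈ -9.2913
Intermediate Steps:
49681/(-34*(39 + S)*(13 + 3) - 19) - 9379/49223 = 49681/(-34*(39 - 29)*(13 + 3) - 19) - 9379/49223 = 49681/(-340*16 - 19) - 9379*1/49223 = 49681/(-34*160 - 19) - 9379/49223 = 49681/(-5440 - 19) - 9379/49223 = 49681/(-5459) - 9379/49223 = 49681*(-1/5459) - 9379/49223 = -49681/5459 - 9379/49223 = -2496647824/268708357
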